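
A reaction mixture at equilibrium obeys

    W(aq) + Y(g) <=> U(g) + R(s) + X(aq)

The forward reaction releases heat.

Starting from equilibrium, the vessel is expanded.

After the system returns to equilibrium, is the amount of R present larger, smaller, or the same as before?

unchanged

Gas moles: reactants 1, products 1. Δn_gas = 0, so a volume change leaves Q equal to K — no shift from this change.
No net shift occurs, so the amount of R is unchanged.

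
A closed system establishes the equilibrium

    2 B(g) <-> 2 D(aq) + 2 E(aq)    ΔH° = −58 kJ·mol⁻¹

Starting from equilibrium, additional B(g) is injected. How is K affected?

unchanged

The equilibrium constant depends only on temperature. This perturbation may move the position of equilibrium, but since T is unchanged, K itself is unchanged.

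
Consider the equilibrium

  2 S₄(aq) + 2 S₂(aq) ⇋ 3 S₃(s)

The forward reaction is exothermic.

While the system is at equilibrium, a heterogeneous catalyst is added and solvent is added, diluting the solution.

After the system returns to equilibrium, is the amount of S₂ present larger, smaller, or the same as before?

increases

A catalyst speeds both forward and reverse rates equally; it changes neither Q nor K — no shift from this change.
Dilution lowers every aqueous concentration by the same factor. Δn_aq = 0 − 4 = -4, so the system shifts toward the side with more dissolved moles — to the left.
The net shift is to the left. S₂ is a reactant, so its amount increases.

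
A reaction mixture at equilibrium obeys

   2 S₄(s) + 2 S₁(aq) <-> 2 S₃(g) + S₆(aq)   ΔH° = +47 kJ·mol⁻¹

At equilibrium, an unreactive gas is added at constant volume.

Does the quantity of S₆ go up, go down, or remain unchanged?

unchanged

At constant volume, adding an inert gas leaves every reacting species' partial pressure unchanged, so Q is unchanged — no shift from this change.
No net shift occurs, so the amount of S₆ is unchanged.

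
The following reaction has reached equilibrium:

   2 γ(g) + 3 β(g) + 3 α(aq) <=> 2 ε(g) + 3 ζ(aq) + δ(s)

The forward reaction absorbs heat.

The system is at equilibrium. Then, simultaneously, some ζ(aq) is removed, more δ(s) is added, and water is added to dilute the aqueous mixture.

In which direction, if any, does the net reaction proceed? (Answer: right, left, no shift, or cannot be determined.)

right

Removing ζ (aq), a product, drives the reaction to the right.
δ is a pure solid; its activity is 1 regardless of amount, so Q is unaffected — no shift from this change.
Dilution scales every aqueous concentration by the same factor. Δn_aq = 3 − 3 = 0, so Q is unchanged — no shift.
Only the nonzero effect(s) matter; the net shift is to the right.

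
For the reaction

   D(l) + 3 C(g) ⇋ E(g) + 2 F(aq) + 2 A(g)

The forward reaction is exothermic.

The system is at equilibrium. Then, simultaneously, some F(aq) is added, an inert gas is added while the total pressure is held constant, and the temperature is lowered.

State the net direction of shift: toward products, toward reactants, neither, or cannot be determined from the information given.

cannot be determined

Adding F (aq), a product, drives the reaction to the left.
Adding inert gas at constant total pressure expands the volume, scaling every reacting partial pressure by the same factor. Δn_gas = 3 − 3 = 0, so Q is unchanged — no shift.
The forward reaction is exothermic. Lowering T favours the exothermic direction — shift to the right.
The individual effects push in opposite directions; without quantitative information the net direction cannot be determined.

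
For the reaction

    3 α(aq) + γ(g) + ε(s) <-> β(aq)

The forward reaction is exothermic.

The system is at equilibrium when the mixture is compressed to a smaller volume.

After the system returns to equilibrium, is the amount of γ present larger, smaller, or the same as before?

Gas moles: reactants 1, products 0 (Δn_gas = -1). Compression shifts the system toward the side with fewer moles of gas — to the right.
The net shift is to the right. γ is a reactant, so its amount decreases.

decreases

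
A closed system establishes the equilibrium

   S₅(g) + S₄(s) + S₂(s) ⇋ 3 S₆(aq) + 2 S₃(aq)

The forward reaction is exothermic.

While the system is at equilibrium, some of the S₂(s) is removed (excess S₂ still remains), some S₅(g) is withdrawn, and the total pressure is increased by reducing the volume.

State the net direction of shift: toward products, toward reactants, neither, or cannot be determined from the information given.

S₂ is a pure solid; its activity is 1 regardless of amount, so Q is unaffected — no shift from this change.
Removing S₅ (g), a reactant, drives the reaction to the left.
Gas moles: reactants 1, products 0 (Δn_gas = -1). Compression shifts the system toward the side with fewer moles of gas — to the right.
The individual effects push in opposite directions; without quantitative information the net direction cannot be determined.

cannot be determined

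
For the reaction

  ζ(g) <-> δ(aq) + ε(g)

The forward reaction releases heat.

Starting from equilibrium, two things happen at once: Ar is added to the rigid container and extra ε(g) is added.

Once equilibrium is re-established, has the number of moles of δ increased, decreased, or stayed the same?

decreases

At constant volume, adding an inert gas leaves every reacting species' partial pressure unchanged, so Q is unchanged — no shift from this change.
Adding ε (g), a product, drives the reaction to the left.
The net shift is to the left. δ is a product, so its amount decreases.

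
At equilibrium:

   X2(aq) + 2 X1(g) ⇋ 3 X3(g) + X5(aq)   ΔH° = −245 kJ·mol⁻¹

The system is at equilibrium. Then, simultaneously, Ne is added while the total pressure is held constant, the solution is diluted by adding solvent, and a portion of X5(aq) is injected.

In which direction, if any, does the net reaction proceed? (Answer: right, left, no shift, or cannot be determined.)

Adding inert gas at constant total pressure expands the volume and lowers every reacting partial pressure. With Δn_gas = 3 − 2 = +1, Q moves away from K toward the side with fewer gas moles, so the system shifts toward the side with more gas moles — to the right.
Dilution scales every aqueous concentration by the same factor. Δn_aq = 1 − 1 = 0, so Q is unchanged — no shift.
Adding X5 (aq), a product, drives the reaction to the left.
The individual effects push in opposite directions; without quantitative information the net direction cannot be determined.

cannot be determined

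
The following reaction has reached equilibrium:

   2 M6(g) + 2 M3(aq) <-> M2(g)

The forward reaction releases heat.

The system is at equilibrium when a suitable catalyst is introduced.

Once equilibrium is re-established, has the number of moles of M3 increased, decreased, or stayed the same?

A catalyst speeds both forward and reverse rates equally; it changes neither Q nor K — no shift from this change.
No net shift occurs, so the amount of M3 is unchanged.

unchanged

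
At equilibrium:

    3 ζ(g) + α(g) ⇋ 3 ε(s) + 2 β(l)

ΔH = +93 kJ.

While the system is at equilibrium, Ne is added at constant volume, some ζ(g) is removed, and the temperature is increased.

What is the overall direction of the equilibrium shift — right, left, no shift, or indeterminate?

cannot be determined

At constant volume, adding an inert gas leaves every reacting species' partial pressure unchanged, so Q is unchanged — no shift from this change.
Removing ζ (g), a reactant, drives the reaction to the left.
The forward reaction is endothermic. Raising T favours the endothermic direction — shift to the right.
The individual effects push in opposite directions; without quantitative information the net direction cannot be determined.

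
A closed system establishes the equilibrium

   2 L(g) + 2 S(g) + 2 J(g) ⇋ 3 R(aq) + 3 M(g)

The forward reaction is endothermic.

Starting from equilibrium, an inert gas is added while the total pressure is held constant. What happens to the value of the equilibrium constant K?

unchanged

The equilibrium constant depends only on temperature. This perturbation may move the position of equilibrium, but since T is unchanged, K itself is unchanged.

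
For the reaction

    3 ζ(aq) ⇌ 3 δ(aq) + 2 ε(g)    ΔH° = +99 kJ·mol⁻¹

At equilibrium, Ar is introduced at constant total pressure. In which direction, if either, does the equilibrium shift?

Adding inert gas at constant total pressure expands the volume and lowers every reacting partial pressure. With Δn_gas = 2 − 0 = +2, Q moves away from K toward the side with fewer gas moles, so the system shifts toward the side with more gas moles — to the right.

right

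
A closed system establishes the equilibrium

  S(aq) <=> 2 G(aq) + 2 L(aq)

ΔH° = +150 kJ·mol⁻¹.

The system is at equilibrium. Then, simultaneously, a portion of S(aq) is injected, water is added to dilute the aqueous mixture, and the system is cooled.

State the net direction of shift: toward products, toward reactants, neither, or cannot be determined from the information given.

Adding S (aq), a reactant, drives the reaction to the right.
Dilution lowers every aqueous concentration by the same factor. Δn_aq = 4 − 1 = +3, so the system shifts toward the side with more dissolved moles — to the right.
The forward reaction is endothermic. Lowering T favours the exothermic direction — shift to the left.
The individual effects push in opposite directions; without quantitative information the net direction cannot be determined.

cannot be determined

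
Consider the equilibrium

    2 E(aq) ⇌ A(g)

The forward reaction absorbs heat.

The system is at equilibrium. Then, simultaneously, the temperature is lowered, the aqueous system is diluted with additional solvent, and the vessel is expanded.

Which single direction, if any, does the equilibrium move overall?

The forward reaction is endothermic. Lowering T favours the exothermic direction — shift to the left.
Dilution lowers every aqueous concentration by the same factor. Δn_aq = 0 − 2 = -2, so the system shifts toward the side with more dissolved moles — to the left.
Gas moles: reactants 0, products 1 (Δn_gas = +1). Expansion shifts the system toward the side with more moles of gas — to the right.
The individual effects push in opposite directions; without quantitative information the net direction cannot be determined.

cannot be determined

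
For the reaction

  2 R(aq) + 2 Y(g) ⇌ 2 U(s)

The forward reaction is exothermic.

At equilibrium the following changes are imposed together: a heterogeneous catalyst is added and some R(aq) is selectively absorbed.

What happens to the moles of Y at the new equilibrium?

increases

A catalyst speeds both forward and reverse rates equally; it changes neither Q nor K — no shift from this change.
Removing R (aq), a reactant, drives the reaction to the left.
The net shift is to the left. Y is a reactant, so its amount increases.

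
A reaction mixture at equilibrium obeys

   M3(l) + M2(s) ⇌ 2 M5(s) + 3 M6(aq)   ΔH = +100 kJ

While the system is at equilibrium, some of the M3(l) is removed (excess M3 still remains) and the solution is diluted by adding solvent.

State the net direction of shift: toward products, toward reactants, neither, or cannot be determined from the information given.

M3 is a pure liquid; its activity is 1 regardless of amount, so Q is unaffected — no shift from this change.
Dilution lowers every aqueous concentration by the same factor. Δn_aq = 3 − 0 = +3, so the system shifts toward the side with more dissolved moles — to the right.
Only the nonzero effect(s) matter; the net shift is to the right.

right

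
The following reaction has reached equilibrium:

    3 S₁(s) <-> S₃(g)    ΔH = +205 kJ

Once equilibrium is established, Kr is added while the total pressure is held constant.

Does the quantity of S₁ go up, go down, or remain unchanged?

decreases

Adding inert gas at constant total pressure expands the volume and lowers every reacting partial pressure. With Δn_gas = 1 − 0 = +1, Q moves away from K toward the side with fewer gas moles, so the system shifts toward the side with more gas moles — to the right.
The net shift is to the right. S₁ is a reactant, so its amount decreases.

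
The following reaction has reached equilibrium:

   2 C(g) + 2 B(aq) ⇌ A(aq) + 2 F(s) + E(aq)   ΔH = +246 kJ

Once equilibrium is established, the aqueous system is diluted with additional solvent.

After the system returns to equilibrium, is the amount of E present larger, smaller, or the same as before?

unchanged

Dilution scales every aqueous concentration by the same factor. Δn_aq = 2 − 2 = 0, so Q is unchanged — no shift.
No net shift occurs, so the amount of E is unchanged.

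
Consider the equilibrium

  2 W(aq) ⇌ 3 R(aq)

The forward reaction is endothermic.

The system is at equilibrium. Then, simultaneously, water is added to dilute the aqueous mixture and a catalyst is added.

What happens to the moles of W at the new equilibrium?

Dilution lowers every aqueous concentration by the same factor. Δn_aq = 3 − 2 = +1, so the system shifts toward the side with more dissolved moles — to the right.
A catalyst speeds both forward and reverse rates equally; it changes neither Q nor K — no shift from this change.
The net shift is to the right. W is a reactant, so its amount decreases.

decreases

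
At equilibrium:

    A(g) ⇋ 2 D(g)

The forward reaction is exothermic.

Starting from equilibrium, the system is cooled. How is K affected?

increases

K depends on temperature via the van 't Hoff relation. The forward reaction is exothermic, so lowering T increases K.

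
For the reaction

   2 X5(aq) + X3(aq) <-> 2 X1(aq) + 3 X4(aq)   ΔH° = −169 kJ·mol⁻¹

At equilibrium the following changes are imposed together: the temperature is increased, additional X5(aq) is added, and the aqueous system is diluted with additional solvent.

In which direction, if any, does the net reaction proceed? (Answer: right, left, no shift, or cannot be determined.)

The forward reaction is exothermic. Raising T favours the endothermic direction — shift to the left.
Adding X5 (aq), a reactant, drives the reaction to the right.
Dilution lowers every aqueous concentration by the same factor. Δn_aq = 5 − 3 = +2, so the system shifts toward the side with more dissolved moles — to the right.
The individual effects push in opposite directions; without quantitative information the net direction cannot be determined.

cannot be determined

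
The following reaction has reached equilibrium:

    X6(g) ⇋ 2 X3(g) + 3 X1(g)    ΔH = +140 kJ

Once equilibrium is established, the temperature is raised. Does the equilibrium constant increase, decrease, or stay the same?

K depends on temperature via the van 't Hoff relation. The forward reaction is endothermic, so raising T increases K.

increases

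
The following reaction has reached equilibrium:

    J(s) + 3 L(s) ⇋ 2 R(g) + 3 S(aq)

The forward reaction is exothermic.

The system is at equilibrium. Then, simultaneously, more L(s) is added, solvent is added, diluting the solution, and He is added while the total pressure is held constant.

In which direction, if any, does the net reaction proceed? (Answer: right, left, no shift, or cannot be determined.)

L is a pure solid; its activity is 1 regardless of amount, so Q is unaffected — no shift from this change.
Dilution lowers every aqueous concentration by the same factor. Δn_aq = 3 − 0 = +3, so the system shifts toward the side with more dissolved moles — to the right.
Adding inert gas at constant total pressure expands the volume and lowers every reacting partial pressure. With Δn_gas = 2 − 0 = +2, Q moves away from K toward the side with fewer gas moles, so the system shifts toward the side with more gas moles — to the right.
Only the nonzero effect(s) matter; the net shift is to the right.

right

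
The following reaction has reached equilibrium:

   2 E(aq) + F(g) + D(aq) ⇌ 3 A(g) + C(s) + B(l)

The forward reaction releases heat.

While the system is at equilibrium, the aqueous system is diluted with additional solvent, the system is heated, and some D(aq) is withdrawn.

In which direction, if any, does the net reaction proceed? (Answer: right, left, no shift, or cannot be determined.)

left

Dilution lowers every aqueous concentration by the same factor. Δn_aq = 0 − 3 = -3, so the system shifts toward the side with more dissolved moles — to the left.
The forward reaction is exothermic. Raising T favours the endothermic direction — shift to the left.
Removing D (aq), a reactant, drives the reaction to the left.
All effects act in the same direction — net shift to the left.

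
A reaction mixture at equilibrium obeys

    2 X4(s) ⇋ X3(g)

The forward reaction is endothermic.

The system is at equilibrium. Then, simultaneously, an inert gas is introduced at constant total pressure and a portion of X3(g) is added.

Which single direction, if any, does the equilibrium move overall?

cannot be determined

Adding inert gas at constant total pressure expands the volume and lowers every reacting partial pressure. With Δn_gas = 1 − 0 = +1, Q moves away from K toward the side with fewer gas moles, so the system shifts toward the side with more gas moles — to the right.
Adding X3 (g), a product, drives the reaction to the left.
The individual effects push in opposite directions; without quantitative information the net direction cannot be determined.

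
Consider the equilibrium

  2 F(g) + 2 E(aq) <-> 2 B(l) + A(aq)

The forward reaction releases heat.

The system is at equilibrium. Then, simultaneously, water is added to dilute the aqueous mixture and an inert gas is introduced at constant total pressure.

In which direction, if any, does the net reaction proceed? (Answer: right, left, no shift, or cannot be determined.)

Dilution lowers every aqueous concentration by the same factor. Δn_aq = 1 − 2 = -1, so the system shifts toward the side with more dissolved moles — to the left.
Adding inert gas at constant total pressure expands the volume and lowers every reacting partial pressure. With Δn_gas = 0 − 2 = -2, Q moves away from K toward the side with fewer gas moles, so the system shifts toward the side with more gas moles — to the left.
All effects act in the same direction — net shift to the left.

left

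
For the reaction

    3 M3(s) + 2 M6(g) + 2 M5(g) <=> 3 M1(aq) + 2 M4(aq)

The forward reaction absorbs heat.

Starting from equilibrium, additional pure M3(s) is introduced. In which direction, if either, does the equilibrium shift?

M3 is a pure solid; its activity is 1 regardless of amount, so Q is unaffected — no shift from this change.

no shift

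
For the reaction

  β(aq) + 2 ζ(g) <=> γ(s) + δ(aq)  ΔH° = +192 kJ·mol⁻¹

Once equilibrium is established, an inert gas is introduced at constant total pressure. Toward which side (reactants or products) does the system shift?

Adding inert gas at constant total pressure expands the volume and lowers every reacting partial pressure. With Δn_gas = 0 − 2 = -2, Q moves away from K toward the side with fewer gas moles, so the system shifts toward the side with more gas moles — to the left.

left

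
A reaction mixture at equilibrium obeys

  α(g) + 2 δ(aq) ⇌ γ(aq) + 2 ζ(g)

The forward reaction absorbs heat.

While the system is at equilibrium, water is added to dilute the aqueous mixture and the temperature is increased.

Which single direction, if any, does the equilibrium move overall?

cannot be determined

Dilution lowers every aqueous concentration by the same factor. Δn_aq = 1 − 2 = -1, so the system shifts toward the side with more dissolved moles — to the left.
The forward reaction is endothermic. Raising T favours the endothermic direction — shift to the right.
The individual effects push in opposite directions; without quantitative information the net direction cannot be determined.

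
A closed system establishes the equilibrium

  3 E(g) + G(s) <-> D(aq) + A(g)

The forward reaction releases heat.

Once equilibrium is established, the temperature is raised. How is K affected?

decreases

K depends on temperature via the van 't Hoff relation. The forward reaction is exothermic, so raising T decreases K.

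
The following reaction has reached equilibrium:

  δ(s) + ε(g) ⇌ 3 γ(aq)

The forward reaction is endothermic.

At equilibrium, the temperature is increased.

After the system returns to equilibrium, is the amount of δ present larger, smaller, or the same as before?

The forward reaction is endothermic. Raising T favours the endothermic direction — shift to the right.
The net shift is to the right. δ is a reactant, so its amount decreases.

decreases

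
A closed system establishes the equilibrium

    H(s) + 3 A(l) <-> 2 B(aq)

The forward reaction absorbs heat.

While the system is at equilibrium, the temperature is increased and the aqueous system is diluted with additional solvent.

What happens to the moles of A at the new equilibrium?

The forward reaction is endothermic. Raising T favours the endothermic direction — shift to the right.
Dilution lowers every aqueous concentration by the same factor. Δn_aq = 2 − 0 = +2, so the system shifts toward the side with more dissolved moles — to the right.
The net shift is to the right. A is a reactant, so its amount decreases.

decreases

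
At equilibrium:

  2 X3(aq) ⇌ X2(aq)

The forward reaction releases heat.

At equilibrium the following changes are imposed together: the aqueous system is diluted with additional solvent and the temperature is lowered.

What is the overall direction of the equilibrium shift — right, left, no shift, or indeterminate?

Dilution lowers every aqueous concentration by the same factor. Δn_aq = 1 − 2 = -1, so the system shifts toward the side with more dissolved moles — to the left.
The forward reaction is exothermic. Lowering T favours the exothermic direction — shift to the right.
The individual effects push in opposite directions; without quantitative information the net direction cannot be determined.

cannot be determined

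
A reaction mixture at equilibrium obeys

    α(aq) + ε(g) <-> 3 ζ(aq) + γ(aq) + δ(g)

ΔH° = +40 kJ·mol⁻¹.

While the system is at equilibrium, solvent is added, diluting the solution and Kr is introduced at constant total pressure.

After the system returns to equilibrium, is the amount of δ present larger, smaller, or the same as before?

Dilution lowers every aqueous concentration by the same factor. Δn_aq = 4 − 1 = +3, so the system shifts toward the side with more dissolved moles — to the right.
Adding inert gas at constant total pressure expands the volume, scaling every reacting partial pressure by the same factor. Δn_gas = 1 − 1 = 0, so Q is unchanged — no shift.
The net shift is to the right. δ is a product, so its amount increases.

increases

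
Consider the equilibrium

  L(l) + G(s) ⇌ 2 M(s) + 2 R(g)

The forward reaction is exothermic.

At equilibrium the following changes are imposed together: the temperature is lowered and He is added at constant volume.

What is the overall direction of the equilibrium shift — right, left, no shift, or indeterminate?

right

The forward reaction is exothermic. Lowering T favours the exothermic direction — shift to the right.
At constant volume, adding an inert gas leaves every reacting species' partial pressure unchanged, so Q is unchanged — no shift from this change.
Only the nonzero effect(s) matter; the net shift is to the right.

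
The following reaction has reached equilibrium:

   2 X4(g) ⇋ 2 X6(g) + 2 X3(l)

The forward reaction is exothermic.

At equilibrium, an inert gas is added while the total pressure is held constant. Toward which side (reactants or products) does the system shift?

Adding inert gas at constant total pressure expands the volume, scaling every reacting partial pressure by the same factor. Δn_gas = 2 − 2 = 0, so Q is unchanged — no shift.

no shift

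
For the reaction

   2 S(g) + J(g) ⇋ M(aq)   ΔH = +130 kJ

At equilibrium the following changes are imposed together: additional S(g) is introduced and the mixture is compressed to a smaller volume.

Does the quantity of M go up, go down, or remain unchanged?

increases

Adding S (g), a reactant, drives the reaction to the right.
Gas moles: reactants 3, products 0 (Δn_gas = -3). Compression shifts the system toward the side with fewer moles of gas — to the right.
The net shift is to the right. M is a product, so its amount increases.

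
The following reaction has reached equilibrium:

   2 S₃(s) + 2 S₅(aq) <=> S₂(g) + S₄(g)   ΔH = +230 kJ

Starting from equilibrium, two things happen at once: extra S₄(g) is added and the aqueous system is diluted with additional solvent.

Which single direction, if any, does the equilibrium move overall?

left

Adding S₄ (g), a product, drives the reaction to the left.
Dilution lowers every aqueous concentration by the same factor. Δn_aq = 0 − 2 = -2, so the system shifts toward the side with more dissolved moles — to the left.
All effects act in the same direction — net shift to the left.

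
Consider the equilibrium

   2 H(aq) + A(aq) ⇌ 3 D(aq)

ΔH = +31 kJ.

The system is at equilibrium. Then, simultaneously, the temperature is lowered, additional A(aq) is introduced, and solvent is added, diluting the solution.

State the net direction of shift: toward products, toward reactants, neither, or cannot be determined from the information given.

The forward reaction is endothermic. Lowering T favours the exothermic direction — shift to the left.
Adding A (aq), a reactant, drives the reaction to the right.
Dilution scales every aqueous concentration by the same factor. Δn_aq = 3 − 3 = 0, so Q is unchanged — no shift.
The individual effects push in opposite directions; without quantitative information the net direction cannot be determined.

cannot be determined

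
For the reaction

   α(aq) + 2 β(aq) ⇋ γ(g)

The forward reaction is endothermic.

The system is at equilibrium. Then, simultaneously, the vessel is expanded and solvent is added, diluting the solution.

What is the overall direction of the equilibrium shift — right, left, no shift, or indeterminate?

cannot be determined

Gas moles: reactants 0, products 1 (Δn_gas = +1). Expansion shifts the system toward the side with more moles of gas — to the right.
Dilution lowers every aqueous concentration by the same factor. Δn_aq = 0 − 3 = -3, so the system shifts toward the side with more dissolved moles — to the left.
The individual effects push in opposite directions; without quantitative information the net direction cannot be determined.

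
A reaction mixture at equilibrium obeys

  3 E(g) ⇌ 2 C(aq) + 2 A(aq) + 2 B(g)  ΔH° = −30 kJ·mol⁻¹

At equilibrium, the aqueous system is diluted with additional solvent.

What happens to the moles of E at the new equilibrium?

decreases

Dilution lowers every aqueous concentration by the same factor. Δn_aq = 4 − 0 = +4, so the system shifts toward the side with more dissolved moles — to the right.
The net shift is to the right. E is a reactant, so its amount decreases.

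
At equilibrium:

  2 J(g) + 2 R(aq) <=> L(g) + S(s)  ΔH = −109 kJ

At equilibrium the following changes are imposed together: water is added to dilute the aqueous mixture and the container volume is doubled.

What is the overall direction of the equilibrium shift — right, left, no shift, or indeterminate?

left

Dilution lowers every aqueous concentration by the same factor. Δn_aq = 0 − 2 = -2, so the system shifts toward the side with more dissolved moles — to the left.
Gas moles: reactants 2, products 1 (Δn_gas = -1). Expansion shifts the system toward the side with more moles of gas — to the left.
All effects act in the same direction — net shift to the left.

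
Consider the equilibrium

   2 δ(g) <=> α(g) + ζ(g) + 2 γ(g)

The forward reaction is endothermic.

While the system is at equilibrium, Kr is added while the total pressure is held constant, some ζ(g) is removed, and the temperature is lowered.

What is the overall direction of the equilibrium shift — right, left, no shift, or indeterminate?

cannot be determined

Adding inert gas at constant total pressure expands the volume and lowers every reacting partial pressure. With Δn_gas = 4 − 2 = +2, Q moves away from K toward the side with fewer gas moles, so the system shifts toward the side with more gas moles — to the right.
Removing ζ (g), a product, drives the reaction to the right.
The forward reaction is endothermic. Lowering T favours the exothermic direction — shift to the left.
The individual effects push in opposite directions; without quantitative information the net direction cannot be determined.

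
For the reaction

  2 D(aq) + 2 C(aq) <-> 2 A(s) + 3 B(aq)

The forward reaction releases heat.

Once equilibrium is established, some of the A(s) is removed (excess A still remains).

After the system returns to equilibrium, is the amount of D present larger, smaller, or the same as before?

unchanged

A is a pure solid; its activity is 1 regardless of amount, so Q is unaffected — no shift from this change.
No net shift occurs, so the amount of D is unchanged.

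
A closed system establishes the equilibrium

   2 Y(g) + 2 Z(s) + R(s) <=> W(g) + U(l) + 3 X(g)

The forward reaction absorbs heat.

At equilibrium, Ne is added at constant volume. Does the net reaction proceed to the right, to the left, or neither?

no shift

At constant volume, adding an inert gas leaves every reacting species' partial pressure unchanged, so Q is unchanged — no shift from this change.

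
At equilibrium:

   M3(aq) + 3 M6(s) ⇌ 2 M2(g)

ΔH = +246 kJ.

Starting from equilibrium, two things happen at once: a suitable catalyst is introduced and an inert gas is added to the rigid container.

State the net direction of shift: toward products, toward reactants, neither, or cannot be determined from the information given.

no shift

A catalyst speeds both forward and reverse rates equally; it changes neither Q nor K — no shift from this change.
At constant volume, adding an inert gas leaves every reacting species' partial pressure unchanged, so Q is unchanged — no shift from this change.
None of the changes alters Q relative to K, so there is no net shift.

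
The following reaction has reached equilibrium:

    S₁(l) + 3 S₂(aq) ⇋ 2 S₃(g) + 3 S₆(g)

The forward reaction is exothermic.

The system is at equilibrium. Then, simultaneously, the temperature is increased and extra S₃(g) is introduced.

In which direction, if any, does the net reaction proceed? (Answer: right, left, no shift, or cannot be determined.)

left

The forward reaction is exothermic. Raising T favours the endothermic direction — shift to the left.
Adding S₃ (g), a product, drives the reaction to the left.
All effects act in the same direction — net shift to the left.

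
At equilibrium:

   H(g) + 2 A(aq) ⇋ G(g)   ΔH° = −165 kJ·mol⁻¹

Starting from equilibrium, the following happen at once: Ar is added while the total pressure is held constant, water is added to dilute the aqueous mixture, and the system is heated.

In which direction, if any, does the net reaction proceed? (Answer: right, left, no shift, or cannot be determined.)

left

Adding inert gas at constant total pressure expands the volume, scaling every reacting partial pressure by the same factor. Δn_gas = 1 − 1 = 0, so Q is unchanged — no shift.
Dilution lowers every aqueous concentration by the same factor. Δn_aq = 0 − 2 = -2, so the system shifts toward the side with more dissolved moles — to the left.
The forward reaction is exothermic. Raising T favours the endothermic direction — shift to the left.
Only the nonzero effect(s) matter; the net shift is to the left.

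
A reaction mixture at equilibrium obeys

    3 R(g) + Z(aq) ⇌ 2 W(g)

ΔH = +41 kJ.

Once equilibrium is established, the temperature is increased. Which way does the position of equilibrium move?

right

The forward reaction is endothermic. Raising T favours the endothermic direction — shift to the right.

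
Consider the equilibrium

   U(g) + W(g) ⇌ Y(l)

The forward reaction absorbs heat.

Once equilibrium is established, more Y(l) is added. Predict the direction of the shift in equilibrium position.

Y is a pure liquid; its activity is 1 regardless of amount, so Q is unaffected — no shift from this change.

no shift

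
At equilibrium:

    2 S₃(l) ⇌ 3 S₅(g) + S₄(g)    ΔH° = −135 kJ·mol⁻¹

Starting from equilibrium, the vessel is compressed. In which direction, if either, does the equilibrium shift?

left

Gas moles: reactants 0, products 4 (Δn_gas = +4). Compression shifts the system toward the side with fewer moles of gas — to the left.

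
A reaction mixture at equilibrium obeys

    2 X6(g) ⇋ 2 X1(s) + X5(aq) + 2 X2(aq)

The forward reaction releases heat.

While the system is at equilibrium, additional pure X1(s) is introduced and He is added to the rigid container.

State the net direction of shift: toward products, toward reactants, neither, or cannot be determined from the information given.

no shift

X1 is a pure solid; its activity is 1 regardless of amount, so Q is unaffected — no shift from this change.
At constant volume, adding an inert gas leaves every reacting species' partial pressure unchanged, so Q is unchanged — no shift from this change.
None of the changes alters Q relative to K, so there is no net shift.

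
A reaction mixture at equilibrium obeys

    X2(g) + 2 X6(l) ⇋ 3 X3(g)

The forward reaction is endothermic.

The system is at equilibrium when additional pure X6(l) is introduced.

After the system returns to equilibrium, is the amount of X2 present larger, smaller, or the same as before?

unchanged

X6 is a pure liquid; its activity is 1 regardless of amount, so Q is unaffected — no shift from this change.
No net shift occurs, so the amount of X2 is unchanged.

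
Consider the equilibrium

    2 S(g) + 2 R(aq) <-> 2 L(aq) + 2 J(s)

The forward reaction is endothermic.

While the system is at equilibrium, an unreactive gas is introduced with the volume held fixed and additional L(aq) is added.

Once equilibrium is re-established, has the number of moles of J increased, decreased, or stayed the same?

At constant volume, adding an inert gas leaves every reacting species' partial pressure unchanged, so Q is unchanged — no shift from this change.
Adding L (aq), a product, drives the reaction to the left.
The net shift is to the left. J is a product, so its amount decreases.

decreases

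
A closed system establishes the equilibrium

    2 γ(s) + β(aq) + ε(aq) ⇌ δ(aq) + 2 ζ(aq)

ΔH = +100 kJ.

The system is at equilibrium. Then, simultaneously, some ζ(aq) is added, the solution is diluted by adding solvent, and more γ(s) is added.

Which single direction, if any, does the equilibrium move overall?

Adding ζ (aq), a product, drives the reaction to the left.
Dilution lowers every aqueous concentration by the same factor. Δn_aq = 3 − 2 = +1, so the system shifts toward the side with more dissolved moles — to the right.
γ is a pure solid; its activity is 1 regardless of amount, so Q is unaffected — no shift from this change.
The individual effects push in opposite directions; without quantitative information the net direction cannot be determined.

cannot be determined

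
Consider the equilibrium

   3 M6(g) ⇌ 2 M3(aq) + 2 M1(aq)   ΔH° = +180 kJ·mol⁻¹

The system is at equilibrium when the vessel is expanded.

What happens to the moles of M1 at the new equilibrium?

Gas moles: reactants 3, products 0 (Δn_gas = -3). Expansion shifts the system toward the side with more moles of gas — to the left.
The net shift is to the left. M1 is a product, so its amount decreases.

decreases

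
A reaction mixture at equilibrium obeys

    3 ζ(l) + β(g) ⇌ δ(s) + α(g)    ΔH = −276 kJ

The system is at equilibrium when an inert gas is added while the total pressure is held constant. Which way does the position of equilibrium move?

no shift

Adding inert gas at constant total pressure expands the volume, scaling every reacting partial pressure by the same factor. Δn_gas = 1 − 1 = 0, so Q is unchanged — no shift.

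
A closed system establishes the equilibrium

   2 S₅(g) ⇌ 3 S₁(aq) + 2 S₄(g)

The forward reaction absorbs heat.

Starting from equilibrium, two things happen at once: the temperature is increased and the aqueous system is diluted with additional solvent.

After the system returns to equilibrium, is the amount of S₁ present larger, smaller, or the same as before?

The forward reaction is endothermic. Raising T favours the endothermic direction — shift to the right.
Dilution lowers every aqueous concentration by the same factor. Δn_aq = 3 − 0 = +3, so the system shifts toward the side with more dissolved moles — to the right.
The net shift is to the right. S₁ is a product, so its amount increases.

increases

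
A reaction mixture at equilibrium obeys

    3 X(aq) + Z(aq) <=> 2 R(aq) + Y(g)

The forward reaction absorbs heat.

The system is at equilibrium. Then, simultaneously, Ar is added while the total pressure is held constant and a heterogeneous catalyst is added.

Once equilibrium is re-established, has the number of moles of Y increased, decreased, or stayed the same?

Adding inert gas at constant total pressure expands the volume and lowers every reacting partial pressure. With Δn_gas = 1 − 0 = +1, Q moves away from K toward the side with fewer gas moles, so the system shifts toward the side with more gas moles — to the right.
A catalyst speeds both forward and reverse rates equally; it changes neither Q nor K — no shift from this change.
The net shift is to the right. Y is a product, so its amount increases.

increases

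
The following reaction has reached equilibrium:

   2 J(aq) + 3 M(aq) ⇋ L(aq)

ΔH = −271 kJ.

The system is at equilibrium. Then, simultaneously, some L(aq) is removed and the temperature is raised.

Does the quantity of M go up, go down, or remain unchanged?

Removing L (aq), a product, drives the reaction to the right.
The forward reaction is exothermic. Raising T favours the endothermic direction — shift to the left.
The two effects oppose each other, so the net shift — and hence the change in M — cannot be determined from the given information.

cannot be determined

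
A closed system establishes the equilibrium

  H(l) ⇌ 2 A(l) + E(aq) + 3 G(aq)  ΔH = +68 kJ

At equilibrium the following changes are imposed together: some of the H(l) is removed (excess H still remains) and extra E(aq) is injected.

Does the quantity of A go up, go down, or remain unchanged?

decreases

H is a pure liquid; its activity is 1 regardless of amount, so Q is unaffected — no shift from this change.
Adding E (aq), a product, drives the reaction to the left.
The net shift is to the left. A is a product, so its amount decreases.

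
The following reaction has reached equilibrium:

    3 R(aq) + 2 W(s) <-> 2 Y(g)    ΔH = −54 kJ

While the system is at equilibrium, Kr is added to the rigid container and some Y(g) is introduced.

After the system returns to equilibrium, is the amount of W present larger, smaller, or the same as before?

increases

At constant volume, adding an inert gas leaves every reacting species' partial pressure unchanged, so Q is unchanged — no shift from this change.
Adding Y (g), a product, drives the reaction to the left.
The net shift is to the left. W is a reactant, so its amount increases.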